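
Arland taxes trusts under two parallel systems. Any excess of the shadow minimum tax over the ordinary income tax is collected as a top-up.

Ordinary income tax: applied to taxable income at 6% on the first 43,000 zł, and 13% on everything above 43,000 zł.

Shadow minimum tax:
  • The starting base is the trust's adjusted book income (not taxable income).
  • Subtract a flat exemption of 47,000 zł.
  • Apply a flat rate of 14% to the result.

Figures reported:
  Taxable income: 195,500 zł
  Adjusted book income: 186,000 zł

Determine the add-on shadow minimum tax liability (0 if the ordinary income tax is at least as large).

Shadow minimum tax:
  Base (adjusted book income): 186,000 zł
  Less exemption 47,000 zł → base 139,000 zł
  139,000 zł × 14% = 19,460 zł

Ordinary income tax:
  43,000 zł × 6% = 2,580 zł
  152,500 zł × 13% = 19,825 zł
  → 22,405 zł

19,460 zł ≤ 22,405 zł, so no add-on is due.

0 zł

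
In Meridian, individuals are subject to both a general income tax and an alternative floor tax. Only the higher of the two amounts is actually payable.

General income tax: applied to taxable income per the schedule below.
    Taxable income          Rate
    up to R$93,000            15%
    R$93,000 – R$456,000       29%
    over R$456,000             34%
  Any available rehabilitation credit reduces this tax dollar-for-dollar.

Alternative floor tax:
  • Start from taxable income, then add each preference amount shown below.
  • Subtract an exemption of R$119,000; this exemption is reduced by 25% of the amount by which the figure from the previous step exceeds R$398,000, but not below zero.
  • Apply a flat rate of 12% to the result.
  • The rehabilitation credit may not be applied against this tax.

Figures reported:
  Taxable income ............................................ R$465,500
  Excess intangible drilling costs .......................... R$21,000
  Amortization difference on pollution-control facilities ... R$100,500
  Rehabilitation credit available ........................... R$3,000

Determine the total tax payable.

Alternative floor tax:
  Adjusted income: R$465,500 + R$21,000 + R$100,500 = R$587,000
  Exemption: R$119,000 − 25% × (R$587,000 − R$398,000) = R$119,000 − R$47,250 = R$71,750
  Base: R$587,000 − R$71,750 = R$515,250
  R$515,250 × 12% = R$61,830

General income tax:
  R$93,000 × 15% = R$13,950
  R$363,000 × 29% = R$105,270
  R$9,500 × 34% = R$3,230
  → R$122,450
  Less rehabilitation credit R$3,000 → R$119,450

R$119,450 > R$61,830, so the general income tax governs.

R$119,450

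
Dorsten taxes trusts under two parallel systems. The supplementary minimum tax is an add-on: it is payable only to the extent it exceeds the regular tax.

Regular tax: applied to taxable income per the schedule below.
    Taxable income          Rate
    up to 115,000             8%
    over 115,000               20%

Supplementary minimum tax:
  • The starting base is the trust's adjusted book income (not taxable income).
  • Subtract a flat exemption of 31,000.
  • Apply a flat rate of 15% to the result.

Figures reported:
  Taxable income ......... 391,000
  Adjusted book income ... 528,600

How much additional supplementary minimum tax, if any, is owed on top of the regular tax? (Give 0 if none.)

10,240

Regular tax:
  115,000 × 8% = 9,200
  276,000 × 20% = 55,200
  → 64,400

Supplementary minimum tax:
  Base (adjusted book income): 528,600
  Less exemption 31,000 → base 497,600
  497,600 × 15% = 74,640

Excess of supplementary minimum tax over regular tax: 74,640 − 64,400 = 10,240.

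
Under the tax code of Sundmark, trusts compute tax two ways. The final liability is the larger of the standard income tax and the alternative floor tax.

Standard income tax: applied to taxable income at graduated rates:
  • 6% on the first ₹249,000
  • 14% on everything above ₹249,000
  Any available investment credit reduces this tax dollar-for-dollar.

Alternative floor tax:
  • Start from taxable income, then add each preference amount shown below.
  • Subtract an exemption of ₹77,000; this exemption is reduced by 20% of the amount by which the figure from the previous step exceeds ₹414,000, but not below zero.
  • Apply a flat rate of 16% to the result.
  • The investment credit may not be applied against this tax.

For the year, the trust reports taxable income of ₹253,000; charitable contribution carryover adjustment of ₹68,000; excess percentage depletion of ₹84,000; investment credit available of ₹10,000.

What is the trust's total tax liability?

₹52,480

Standard income tax:
  ₹249,000 × 6% = ₹14,940
  ₹4,000 × 14% = ₹560
  → ₹15,500
  Less investment credit ₹10,000 → ₹5,500

Alternative floor tax:
  Adjusted income: ₹253,000 + ₹68,000 + ₹84,000 = ₹405,000
  Exemption: ₹405,000 ≤ ₹414,000, so full ₹77,000 applies
  Base: ₹405,000 − ₹77,000 = ₹328,000
  ₹328,000 × 16% = ₹52,480

₹52,480 > ₹5,500, so the alternative floor tax is the binding amount.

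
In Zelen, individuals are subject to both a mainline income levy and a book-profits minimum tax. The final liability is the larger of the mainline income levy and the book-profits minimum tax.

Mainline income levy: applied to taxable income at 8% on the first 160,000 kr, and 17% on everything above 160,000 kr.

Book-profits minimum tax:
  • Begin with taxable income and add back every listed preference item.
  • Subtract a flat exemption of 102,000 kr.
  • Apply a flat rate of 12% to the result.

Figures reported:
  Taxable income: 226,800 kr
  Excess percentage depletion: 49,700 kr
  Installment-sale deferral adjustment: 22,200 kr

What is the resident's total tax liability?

24,156 kr

Mainline income levy:
  160,000 kr × 8% = 12,800 kr
  66,800 kr × 17% = 11,356 kr
  → 24,156 kr

Book-profits minimum tax:
  Adjusted income: 226,800 kr + 49,700 kr + 22,200 kr = 298,700 kr
  Less exemption 102,000 kr → base 196,700 kr
  196,700 kr × 12% = 23,604 kr

24,156 kr > 23,604 kr, so the mainline income levy governs.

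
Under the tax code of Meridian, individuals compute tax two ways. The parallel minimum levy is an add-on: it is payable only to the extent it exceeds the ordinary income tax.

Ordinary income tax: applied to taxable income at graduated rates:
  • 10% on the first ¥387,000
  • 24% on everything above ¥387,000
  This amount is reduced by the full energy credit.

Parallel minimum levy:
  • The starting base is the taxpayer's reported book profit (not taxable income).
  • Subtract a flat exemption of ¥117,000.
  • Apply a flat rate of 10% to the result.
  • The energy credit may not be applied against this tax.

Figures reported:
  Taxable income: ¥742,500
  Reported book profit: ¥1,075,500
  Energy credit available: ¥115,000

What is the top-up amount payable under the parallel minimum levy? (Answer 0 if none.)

¥86,830

Ordinary income tax:
  ¥387,000 × 10% = ¥38,700
  ¥355,500 × 24% = ¥85,320
  → ¥124,020
  Less energy credit ¥115,000 → ¥9,020

Parallel minimum levy:
  Base (reported book profit): ¥1,075,500
  Less exemption ¥117,000 → base ¥958,500
  ¥958,500 × 10% = ¥95,850

Excess of parallel minimum levy over ordinary income tax: ¥95,850 − ¥9,020 = ¥86,830.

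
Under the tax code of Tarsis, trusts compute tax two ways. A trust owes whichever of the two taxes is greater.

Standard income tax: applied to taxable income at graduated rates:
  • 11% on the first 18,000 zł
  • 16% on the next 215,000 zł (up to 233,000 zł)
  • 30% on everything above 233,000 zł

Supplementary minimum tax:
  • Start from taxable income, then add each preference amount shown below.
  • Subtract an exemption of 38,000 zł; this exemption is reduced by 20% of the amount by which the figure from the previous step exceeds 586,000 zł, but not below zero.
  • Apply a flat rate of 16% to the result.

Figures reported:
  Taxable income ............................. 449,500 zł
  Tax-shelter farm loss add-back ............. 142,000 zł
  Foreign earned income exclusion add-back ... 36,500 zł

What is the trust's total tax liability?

Standard income tax:
  18,000 zł × 11% = 1,980 zł
  215,000 zł × 16% = 34,400 zł
  216,500 zł × 30% = 64,950 zł
  → 101,330 zł

Supplementary minimum tax:
  Adjusted income: 449,500 zł + 142,000 zł + 36,500 zł = 628,000 zł
  Exemption: 38,000 zł − 20% × (628,000 zł − 586,000 zł) = 38,000 zł − 8,400 zł = 29,600 zł
  Base: 628,000 zł − 29,600 zł = 598,400 zł
  598,400 zł × 16% = 95,744 zł

101,330 zł > 95,744 zł, so the standard income tax governs.

101,330 zł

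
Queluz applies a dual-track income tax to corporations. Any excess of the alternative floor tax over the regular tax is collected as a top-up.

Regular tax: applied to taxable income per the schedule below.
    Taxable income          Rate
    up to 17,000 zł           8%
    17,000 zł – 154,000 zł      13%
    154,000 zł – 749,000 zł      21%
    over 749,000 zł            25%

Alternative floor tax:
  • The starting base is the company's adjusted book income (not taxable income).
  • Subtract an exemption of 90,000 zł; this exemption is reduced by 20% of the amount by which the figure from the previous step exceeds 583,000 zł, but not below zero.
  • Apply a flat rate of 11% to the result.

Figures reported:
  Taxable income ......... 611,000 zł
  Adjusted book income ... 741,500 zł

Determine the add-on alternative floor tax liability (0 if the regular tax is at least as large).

Alternative floor tax:
  Base (adjusted book income): 741,500 zł
  Exemption: 90,000 zł − 20% × (741,500 zł − 583,000 zł) = 90,000 zł − 31,700 zł = 58,300 zł
  Base: 741,500 zł − 58,300 zł = 683,200 zł
  683,200 zł × 11% = 75,152 zł

Regular tax:
  17,000 zł × 8% = 1,360 zł
  137,000 zł × 13% = 17,810 zł
  457,000 zł × 21% = 95,970 zł
  → 115,140 zł

75,152 zł ≤ 115,140 zł, so no add-on is due.

0 zł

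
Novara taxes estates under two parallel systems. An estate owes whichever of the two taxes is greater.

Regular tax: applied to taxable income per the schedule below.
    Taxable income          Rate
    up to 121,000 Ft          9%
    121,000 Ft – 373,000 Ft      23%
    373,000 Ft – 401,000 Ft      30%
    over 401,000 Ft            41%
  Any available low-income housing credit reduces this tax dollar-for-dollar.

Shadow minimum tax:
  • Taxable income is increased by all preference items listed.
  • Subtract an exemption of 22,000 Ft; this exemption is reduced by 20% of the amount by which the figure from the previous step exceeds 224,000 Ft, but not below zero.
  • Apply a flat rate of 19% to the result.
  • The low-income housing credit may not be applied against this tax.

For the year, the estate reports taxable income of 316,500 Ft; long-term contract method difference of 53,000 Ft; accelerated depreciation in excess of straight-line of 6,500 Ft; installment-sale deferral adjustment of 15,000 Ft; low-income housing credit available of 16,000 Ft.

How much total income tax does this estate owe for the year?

74,290 Ft

Regular tax:
  121,000 Ft × 9% = 10,890 Ft
  195,500 Ft × 23% = 44,965 Ft
  → 55,855 Ft
  Less low-income housing credit 16,000 Ft → 39,855 Ft

Shadow minimum tax:
  Adjusted income: 316,500 Ft + 53,000 Ft + 6,500 Ft + 15,000 Ft = 391,000 Ft
  Exemption: 20% × (391,000 Ft − 224,000 Ft) = 33,400 Ft ≥ 22,000 Ft, so the exemption is fully phased out
  Base: 391,000 Ft − 0 Ft = 391,000 Ft
  391,000 Ft × 19% = 74,290 Ft

74,290 Ft > 39,855 Ft, so the shadow minimum tax is the binding amount.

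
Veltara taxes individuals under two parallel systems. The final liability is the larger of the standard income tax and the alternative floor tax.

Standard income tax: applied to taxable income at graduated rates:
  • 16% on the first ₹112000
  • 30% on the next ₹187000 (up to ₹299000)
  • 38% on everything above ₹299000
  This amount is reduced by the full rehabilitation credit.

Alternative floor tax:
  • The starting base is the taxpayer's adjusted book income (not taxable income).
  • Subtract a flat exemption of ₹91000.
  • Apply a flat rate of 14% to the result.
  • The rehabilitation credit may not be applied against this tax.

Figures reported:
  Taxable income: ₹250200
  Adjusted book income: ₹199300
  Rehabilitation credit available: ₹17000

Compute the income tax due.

Standard income tax:
  ₹112000 × 16% = ₹17920
  ₹138200 × 30% = ₹41460
  → ₹59380
  Less rehabilitation credit ₹17000 → ₹42380

Alternative floor tax:
  Base (adjusted book income): ₹199300
  Less exemption ₹91000 → base ₹108300
  ₹108300 × 14% = ₹15162

₹42380 > ₹15162, so the standard income tax governs.

₹42380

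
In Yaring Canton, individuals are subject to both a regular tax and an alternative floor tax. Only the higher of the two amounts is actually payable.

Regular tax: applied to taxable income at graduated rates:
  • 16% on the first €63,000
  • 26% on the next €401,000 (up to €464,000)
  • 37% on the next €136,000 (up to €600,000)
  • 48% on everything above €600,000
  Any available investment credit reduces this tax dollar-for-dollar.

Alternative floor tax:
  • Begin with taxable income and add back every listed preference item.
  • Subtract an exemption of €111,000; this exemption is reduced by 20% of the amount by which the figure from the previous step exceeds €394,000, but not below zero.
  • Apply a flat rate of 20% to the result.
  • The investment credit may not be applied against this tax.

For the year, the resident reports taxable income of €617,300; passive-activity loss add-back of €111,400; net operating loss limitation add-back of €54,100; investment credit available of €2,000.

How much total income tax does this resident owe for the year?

€170,964

Alternative floor tax:
  Adjusted income: €617,300 + €111,400 + €54,100 = €782,800
  Exemption: €111,000 − 20% × (€782,800 − €394,000) = €111,000 − €77,760 = €33,240
  Base: €782,800 − €33,240 = €749,560
  €749,560 × 20% = €149,912

Regular tax:
  €63,000 × 16% = €10,080
  €401,000 × 26% = €104,260
  €136,000 × 37% = €50,320
  €17,300 × 48% = €8,304
  → €172,964
  Less investment credit €2,000 → €170,964

€170,964 > €149,912, so the regular tax governs.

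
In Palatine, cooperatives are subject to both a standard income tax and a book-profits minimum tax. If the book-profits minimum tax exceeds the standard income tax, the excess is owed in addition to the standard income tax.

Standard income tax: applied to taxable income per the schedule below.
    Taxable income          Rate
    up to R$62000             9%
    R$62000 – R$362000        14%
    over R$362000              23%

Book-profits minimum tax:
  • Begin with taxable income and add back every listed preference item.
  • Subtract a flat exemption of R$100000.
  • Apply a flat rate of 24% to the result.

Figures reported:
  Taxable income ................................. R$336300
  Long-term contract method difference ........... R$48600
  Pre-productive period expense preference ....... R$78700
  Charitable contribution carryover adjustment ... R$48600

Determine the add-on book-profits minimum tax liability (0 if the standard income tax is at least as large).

R$54946

Standard income tax:
  R$62000 × 9% = R$5580
  R$274300 × 14% = R$38402
  → R$43982

Book-profits minimum tax:
  Adjusted income: R$336300 + R$48600 + R$78700 + R$48600 = R$512200
  Less exemption R$100000 → base R$412200
  R$412200 × 24% = R$98928

Excess of book-profits minimum tax over standard income tax: R$98928 − R$43982 = R$54946.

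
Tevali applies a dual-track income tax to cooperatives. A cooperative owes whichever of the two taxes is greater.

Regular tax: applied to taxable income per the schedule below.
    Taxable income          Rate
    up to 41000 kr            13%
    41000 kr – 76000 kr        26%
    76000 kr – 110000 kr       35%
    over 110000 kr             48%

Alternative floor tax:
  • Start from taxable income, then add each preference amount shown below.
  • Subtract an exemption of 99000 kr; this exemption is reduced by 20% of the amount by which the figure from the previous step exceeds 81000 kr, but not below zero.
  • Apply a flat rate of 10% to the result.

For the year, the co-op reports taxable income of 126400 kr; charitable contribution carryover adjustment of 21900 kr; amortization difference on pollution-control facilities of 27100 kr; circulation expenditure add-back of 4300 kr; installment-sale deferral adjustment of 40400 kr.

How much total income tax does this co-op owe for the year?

Alternative floor tax:
  Adjusted income: 126400 kr + 21900 kr + 27100 kr + 4300 kr + 40400 kr = 220100 kr
  Exemption: 99000 kr − 20% × (220100 kr − 81000 kr) = 99000 kr − 27820 kr = 71180 kr
  Base: 220100 kr − 71180 kr = 148920 kr
  148920 kr × 10% = 14892 kr

Regular tax:
  41000 kr × 13% = 5330 kr
  35000 kr × 26% = 9100 kr
  34000 kr × 35% = 11900 kr
  16400 kr × 48% = 7872 kr
  → 34202 kr

34202 kr > 14892 kr, so the regular tax governs.

34202 kr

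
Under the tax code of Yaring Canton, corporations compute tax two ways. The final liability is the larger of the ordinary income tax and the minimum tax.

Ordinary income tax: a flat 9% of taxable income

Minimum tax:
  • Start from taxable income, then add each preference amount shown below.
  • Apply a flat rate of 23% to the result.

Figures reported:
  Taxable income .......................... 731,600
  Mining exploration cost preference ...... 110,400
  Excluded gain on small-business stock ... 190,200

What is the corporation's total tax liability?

237,406

Minimum tax:
  Adjusted income: 731,600 + 110,400 + 190,200 = 1,032,200
  1,032,200 × 23% = 237,406

Ordinary income tax:
  731,600 × 9% = 65,844

237,406 > 65,844, so the minimum tax is the binding amount.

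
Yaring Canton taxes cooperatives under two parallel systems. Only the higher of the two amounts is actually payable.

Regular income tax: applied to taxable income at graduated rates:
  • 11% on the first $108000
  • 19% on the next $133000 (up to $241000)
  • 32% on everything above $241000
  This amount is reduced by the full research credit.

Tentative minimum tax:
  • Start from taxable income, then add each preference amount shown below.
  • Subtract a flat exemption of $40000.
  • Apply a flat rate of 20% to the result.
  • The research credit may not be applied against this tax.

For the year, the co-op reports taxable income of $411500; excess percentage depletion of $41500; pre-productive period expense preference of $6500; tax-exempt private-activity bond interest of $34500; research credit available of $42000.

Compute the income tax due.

$90800

Tentative minimum tax:
  Adjusted income: $411500 + $41500 + $6500 + $34500 = $494000
  Less exemption $40000 → base $454000
  $454000 × 20% = $90800

Regular income tax:
  $108000 × 11% = $11880
  $133000 × 19% = $25270
  $170500 × 32% = $54560
  → $91710
  Less research credit $42000 → $49710

$90800 > $49710, so the tentative minimum tax is the binding amount.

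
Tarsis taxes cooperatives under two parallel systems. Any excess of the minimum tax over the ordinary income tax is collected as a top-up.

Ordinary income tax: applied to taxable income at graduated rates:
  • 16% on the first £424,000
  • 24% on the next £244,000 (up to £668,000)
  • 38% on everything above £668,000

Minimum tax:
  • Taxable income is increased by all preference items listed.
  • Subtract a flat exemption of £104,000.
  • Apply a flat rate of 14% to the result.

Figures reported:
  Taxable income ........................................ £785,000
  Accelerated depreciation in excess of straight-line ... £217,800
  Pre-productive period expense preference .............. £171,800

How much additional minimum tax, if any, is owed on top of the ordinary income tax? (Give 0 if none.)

Minimum tax:
  Adjusted income: £785,000 + £217,800 + £171,800 = £1,174,600
  Less exemption £104,000 → base £1,070,600
  £1,070,600 × 14% = £149,884

Ordinary income tax:
  £424,000 × 16% = £67,840
  £244,000 × 24% = £58,560
  £117,000 × 38% = £44,460
  → £170,860

£149,884 ≤ £170,860, so no add-on is due.

£0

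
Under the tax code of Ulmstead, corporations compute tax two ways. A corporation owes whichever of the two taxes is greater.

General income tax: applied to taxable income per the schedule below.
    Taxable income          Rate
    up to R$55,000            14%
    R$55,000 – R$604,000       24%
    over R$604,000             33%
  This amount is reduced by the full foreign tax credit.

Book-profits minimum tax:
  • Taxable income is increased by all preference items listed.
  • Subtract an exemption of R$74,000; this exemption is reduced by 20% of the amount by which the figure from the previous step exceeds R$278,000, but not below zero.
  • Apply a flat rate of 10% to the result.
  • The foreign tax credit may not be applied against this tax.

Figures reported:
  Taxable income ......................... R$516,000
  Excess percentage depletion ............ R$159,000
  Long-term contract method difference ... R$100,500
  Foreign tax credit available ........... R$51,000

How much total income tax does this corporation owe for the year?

Book-profits minimum tax:
  Adjusted income: R$516,000 + R$159,000 + R$100,500 = R$775,500
  Exemption: 20% × (R$775,500 − R$278,000) = R$99,500 ≥ R$74,000, so the exemption is fully phased out
  Base: R$775,500 − R$0 = R$775,500
  R$775,500 × 10% = R$77,550

General income tax:
  R$55,000 × 14% = R$7,700
  R$461,000 × 24% = R$110,640
  → R$118,340
  Less foreign tax credit R$51,000 → R$67,340

R$77,550 > R$67,340, so the book-profits minimum tax is the binding amount.

R$77,550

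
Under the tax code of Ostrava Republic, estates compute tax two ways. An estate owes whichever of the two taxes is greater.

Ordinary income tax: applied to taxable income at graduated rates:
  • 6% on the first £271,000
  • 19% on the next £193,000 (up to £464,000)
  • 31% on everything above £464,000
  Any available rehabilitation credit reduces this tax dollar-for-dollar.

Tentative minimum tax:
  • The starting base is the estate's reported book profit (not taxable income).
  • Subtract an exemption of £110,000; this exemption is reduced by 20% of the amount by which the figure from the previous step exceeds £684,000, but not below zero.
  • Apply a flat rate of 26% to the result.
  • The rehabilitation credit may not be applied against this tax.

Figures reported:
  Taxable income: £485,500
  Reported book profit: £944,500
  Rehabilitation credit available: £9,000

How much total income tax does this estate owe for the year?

£230,516

Tentative minimum tax:
  Base (reported book profit): £944,500
  Exemption: £110,000 − 20% × (£944,500 − £684,000) = £110,000 − £52,100 = £57,900
  Base: £944,500 − £57,900 = £886,600
  £886,600 × 26% = £230,516

Ordinary income tax:
  £271,000 × 6% = £16,260
  £193,000 × 19% = £36,670
  £21,500 × 31% = £6,665
  → £59,595
  Less rehabilitation credit £9,000 → £50,595

£230,516 > £50,595, so the tentative minimum tax is the binding amount.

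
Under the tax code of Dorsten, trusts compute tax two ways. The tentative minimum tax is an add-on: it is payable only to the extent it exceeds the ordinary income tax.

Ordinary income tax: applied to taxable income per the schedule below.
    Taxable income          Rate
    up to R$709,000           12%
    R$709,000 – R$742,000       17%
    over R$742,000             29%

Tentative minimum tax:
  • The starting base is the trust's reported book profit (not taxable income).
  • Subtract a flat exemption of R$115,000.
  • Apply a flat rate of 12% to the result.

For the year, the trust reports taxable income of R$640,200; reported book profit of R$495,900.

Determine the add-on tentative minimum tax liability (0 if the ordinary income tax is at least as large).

Ordinary income tax:
  R$640,200 × 12% = R$76,824

Tentative minimum tax:
  Base (reported book profit): R$495,900
  Less exemption R$115,000 → base R$380,900
  R$380,900 × 12% = R$45,708

R$45,708 ≤ R$76,824, so no add-on is due.

R$0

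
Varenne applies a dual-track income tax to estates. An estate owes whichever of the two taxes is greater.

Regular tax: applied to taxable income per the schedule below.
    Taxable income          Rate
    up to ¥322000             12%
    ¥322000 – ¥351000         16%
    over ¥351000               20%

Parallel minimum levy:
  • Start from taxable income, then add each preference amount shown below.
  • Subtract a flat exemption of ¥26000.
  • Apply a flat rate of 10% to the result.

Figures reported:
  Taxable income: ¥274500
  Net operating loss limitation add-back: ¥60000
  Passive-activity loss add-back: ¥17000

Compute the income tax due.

¥32940

Parallel minimum levy:
  Adjusted income: ¥274500 + ¥60000 + ¥17000 = ¥351500
  Less exemption ¥26000 → base ¥325500
  ¥325500 × 10% = ¥32550

Regular tax:
  ¥274500 × 12% = ¥32940

¥32940 > ¥32550, so the regular tax governs.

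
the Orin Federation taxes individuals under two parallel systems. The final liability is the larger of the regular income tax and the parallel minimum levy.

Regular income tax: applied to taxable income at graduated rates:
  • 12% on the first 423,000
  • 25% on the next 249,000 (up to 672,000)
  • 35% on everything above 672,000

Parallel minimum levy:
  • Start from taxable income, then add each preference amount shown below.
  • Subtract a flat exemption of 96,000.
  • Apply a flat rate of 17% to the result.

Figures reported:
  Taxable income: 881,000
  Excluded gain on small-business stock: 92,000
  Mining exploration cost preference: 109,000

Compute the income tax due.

Parallel minimum levy:
  Adjusted income: 881,000 + 92,000 + 109,000 = 1,082,000
  Less exemption 96,000 → base 986,000
  986,000 × 17% = 167,620

Regular income tax:
  423,000 × 12% = 50,760
  249,000 × 25% = 62,250
  209,000 × 35% = 73,150
  → 186,160

186,160 > 167,620, so the regular income tax governs.

186,160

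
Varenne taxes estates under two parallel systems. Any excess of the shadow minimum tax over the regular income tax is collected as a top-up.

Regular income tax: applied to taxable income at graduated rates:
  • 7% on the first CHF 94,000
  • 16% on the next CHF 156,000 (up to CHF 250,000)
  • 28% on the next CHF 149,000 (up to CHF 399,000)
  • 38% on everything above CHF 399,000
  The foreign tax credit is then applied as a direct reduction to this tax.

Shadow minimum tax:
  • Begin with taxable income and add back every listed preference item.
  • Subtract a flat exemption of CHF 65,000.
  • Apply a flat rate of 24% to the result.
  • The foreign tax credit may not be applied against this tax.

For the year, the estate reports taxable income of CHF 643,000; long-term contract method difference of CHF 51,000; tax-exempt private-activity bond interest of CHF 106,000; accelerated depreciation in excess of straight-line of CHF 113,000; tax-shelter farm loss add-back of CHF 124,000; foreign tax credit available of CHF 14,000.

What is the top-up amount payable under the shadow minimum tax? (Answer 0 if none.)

Regular income tax:
  CHF 94,000 × 7% = CHF 6,580
  CHF 156,000 × 16% = CHF 24,960
  CHF 149,000 × 28% = CHF 41,720
  CHF 244,000 × 38% = CHF 92,720
  → CHF 165,980
  Less foreign tax credit CHF 14,000 → CHF 151,980

Shadow minimum tax:
  Adjusted income: CHF 643,000 + CHF 51,000 + CHF 106,000 + CHF 113,000 + CHF 124,000 = CHF 1,037,000
  Less exemption CHF 65,000 → base CHF 972,000
  CHF 972,000 × 24% = CHF 233,280

Excess of shadow minimum tax over regular income tax: CHF 233,280 − CHF 151,980 = CHF 81,300.

CHF 81,300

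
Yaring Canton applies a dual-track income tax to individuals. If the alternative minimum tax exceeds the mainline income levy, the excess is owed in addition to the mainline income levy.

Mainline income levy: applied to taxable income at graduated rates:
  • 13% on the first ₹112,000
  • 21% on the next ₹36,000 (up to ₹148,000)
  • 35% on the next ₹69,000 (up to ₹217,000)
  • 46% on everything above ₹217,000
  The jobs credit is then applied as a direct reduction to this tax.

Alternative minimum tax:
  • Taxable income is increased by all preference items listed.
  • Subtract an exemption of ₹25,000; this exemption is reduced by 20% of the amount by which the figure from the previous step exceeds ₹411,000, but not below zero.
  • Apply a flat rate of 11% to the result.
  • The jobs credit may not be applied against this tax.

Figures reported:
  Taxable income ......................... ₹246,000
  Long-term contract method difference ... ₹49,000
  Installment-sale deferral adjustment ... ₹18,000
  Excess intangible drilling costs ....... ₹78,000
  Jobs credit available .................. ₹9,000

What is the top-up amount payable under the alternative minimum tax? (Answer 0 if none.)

Mainline income levy:
  ₹112,000 × 13% = ₹14,560
  ₹36,000 × 21% = ₹7,560
  ₹69,000 × 35% = ₹24,150
  ₹29,000 × 46% = ₹13,340
  → ₹59,610
  Less jobs credit ₹9,000 → ₹50,610

Alternative minimum tax:
  Adjusted income: ₹246,000 + ₹49,000 + ₹18,000 + ₹78,000 = ₹391,000
  Exemption: ₹391,000 ≤ ₹411,000, so full ₹25,000 applies
  Base: ₹391,000 − ₹25,000 = ₹366,000
  ₹366,000 × 11% = ₹40,260

₹40,260 ≤ ₹50,610, so no add-on is due.

₹0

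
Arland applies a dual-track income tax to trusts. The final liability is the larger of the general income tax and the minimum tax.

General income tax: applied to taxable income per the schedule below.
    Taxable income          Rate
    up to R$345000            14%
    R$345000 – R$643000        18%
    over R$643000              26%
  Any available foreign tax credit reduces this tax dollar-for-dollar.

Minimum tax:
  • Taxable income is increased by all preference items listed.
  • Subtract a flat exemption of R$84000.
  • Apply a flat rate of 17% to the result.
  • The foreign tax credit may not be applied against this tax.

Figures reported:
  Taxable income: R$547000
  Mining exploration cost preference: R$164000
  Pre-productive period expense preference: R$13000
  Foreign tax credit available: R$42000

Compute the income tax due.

Minimum tax:
  Adjusted income: R$547000 + R$164000 + R$13000 = R$724000
  Less exemption R$84000 → base R$640000
  R$640000 × 17% = R$108800

General income tax:
  R$345000 × 14% = R$48300
  R$202000 × 18% = R$36360
  → R$84660
  Less foreign tax credit R$42000 → R$42660

R$108800 > R$42660, so the minimum tax is the binding amount.

R$108800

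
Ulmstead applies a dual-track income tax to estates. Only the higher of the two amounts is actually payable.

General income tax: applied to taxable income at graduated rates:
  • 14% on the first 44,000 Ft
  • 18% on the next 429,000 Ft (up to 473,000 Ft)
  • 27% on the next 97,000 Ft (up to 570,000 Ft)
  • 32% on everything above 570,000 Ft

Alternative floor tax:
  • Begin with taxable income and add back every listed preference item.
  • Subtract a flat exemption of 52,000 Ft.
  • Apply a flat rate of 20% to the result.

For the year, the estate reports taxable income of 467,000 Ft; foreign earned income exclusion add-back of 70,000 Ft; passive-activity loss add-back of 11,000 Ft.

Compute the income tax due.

Alternative floor tax:
  Adjusted income: 467,000 Ft + 70,000 Ft + 11,000 Ft = 548,000 Ft
  Less exemption 52,000 Ft → base 496,000 Ft
  496,000 Ft × 20% = 99,200 Ft

General income tax:
  44,000 Ft × 14% = 6,160 Ft
  423,000 Ft × 18% = 76,140 Ft
  → 82,300 Ft

99,200 Ft > 82,300 Ft, so the alternative floor tax is the binding amount.

99,200 Ft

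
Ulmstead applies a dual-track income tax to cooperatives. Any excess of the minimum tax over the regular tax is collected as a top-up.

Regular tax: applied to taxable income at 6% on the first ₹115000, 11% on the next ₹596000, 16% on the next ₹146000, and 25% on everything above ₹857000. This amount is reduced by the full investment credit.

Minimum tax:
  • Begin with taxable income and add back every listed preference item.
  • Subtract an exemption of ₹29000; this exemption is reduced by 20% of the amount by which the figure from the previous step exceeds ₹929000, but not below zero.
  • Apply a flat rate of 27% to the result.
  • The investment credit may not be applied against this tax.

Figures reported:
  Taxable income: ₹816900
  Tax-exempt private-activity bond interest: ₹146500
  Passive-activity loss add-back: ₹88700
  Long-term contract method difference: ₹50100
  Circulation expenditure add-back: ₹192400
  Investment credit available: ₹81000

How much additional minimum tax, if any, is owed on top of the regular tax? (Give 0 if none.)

Minimum tax:
  Adjusted income: ₹816900 + ₹146500 + ₹88700 + ₹50100 + ₹192400 = ₹1294600
  Exemption: 20% × (₹1294600 − ₹929000) = ₹73120 ≥ ₹29000, so the exemption is fully phased out
  Base: ₹1294600 − ₹0 = ₹1294600
  ₹1294600 × 27% = ₹349542

Regular tax:
  ₹115000 × 6% = ₹6900
  ₹596000 × 11% = ₹65560
  ₹105900 × 16% = ₹16944
  → ₹89404
  Less investment credit ₹81000 → ₹8404

Excess of minimum tax over regular tax: ₹349542 − ₹8404 = ₹341138.

₹341138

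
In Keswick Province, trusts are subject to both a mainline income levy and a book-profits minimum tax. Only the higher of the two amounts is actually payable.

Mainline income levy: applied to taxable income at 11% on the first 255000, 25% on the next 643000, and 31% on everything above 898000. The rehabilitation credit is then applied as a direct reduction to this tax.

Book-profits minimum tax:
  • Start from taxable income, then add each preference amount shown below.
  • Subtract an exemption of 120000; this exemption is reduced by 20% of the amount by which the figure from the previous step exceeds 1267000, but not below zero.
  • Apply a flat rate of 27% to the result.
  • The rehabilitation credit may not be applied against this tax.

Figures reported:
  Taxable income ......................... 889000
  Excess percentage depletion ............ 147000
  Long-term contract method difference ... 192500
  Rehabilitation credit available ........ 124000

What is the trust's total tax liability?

Book-profits minimum tax:
  Adjusted income: 889000 + 147000 + 192500 = 1228500
  Exemption: 1228500 ≤ 1267000, so full 120000 applies
  Base: 1228500 − 120000 = 1108500
  1108500 × 27% = 299295

Mainline income levy:
  255000 × 11% = 28050
  634000 × 25% = 158500
  → 186550
  Less rehabilitation credit 124000 → 62550

299295 > 62550, so the book-profits minimum tax is the binding amount.

299295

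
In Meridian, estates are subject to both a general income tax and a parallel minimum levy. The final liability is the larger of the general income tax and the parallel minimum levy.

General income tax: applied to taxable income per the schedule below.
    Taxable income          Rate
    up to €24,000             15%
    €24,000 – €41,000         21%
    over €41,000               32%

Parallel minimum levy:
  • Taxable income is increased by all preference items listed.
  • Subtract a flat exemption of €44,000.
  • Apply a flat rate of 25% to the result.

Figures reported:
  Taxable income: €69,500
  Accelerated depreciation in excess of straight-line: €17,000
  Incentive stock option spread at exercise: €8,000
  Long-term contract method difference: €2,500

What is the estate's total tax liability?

Parallel minimum levy:
  Adjusted income: €69,500 + €17,000 + €8,000 + €2,500 = €97,000
  Less exemption €44,000 → base €53,000
  €53,000 × 25% = €13,250

General income tax:
  €24,000 × 15% = €3,600
  €17,000 × 21% = €3,570
  €28,500 × 32% = €9,120
  → €16,290

€16,290 > €13,250, so the general income tax governs.

€16,290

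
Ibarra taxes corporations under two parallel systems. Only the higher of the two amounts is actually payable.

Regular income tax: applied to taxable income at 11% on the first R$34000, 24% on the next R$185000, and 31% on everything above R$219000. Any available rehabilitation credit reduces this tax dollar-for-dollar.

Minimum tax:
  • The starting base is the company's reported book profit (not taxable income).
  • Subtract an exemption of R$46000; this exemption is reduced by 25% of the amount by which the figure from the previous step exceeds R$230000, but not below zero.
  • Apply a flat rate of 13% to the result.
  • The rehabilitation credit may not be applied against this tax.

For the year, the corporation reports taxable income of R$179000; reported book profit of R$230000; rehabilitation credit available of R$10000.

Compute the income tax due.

R$28540

Minimum tax:
  Base (reported book profit): R$230000
  Exemption: R$230000 ≤ R$230000, so full R$46000 applies
  Base: R$230000 − R$46000 = R$184000
  R$184000 × 13% = R$23920

Regular income tax:
  R$34000 × 11% = R$3740
  R$145000 × 24% = R$34800
  → R$38540
  Less rehabilitation credit R$10000 → R$28540

R$28540 > R$23920, so the regular income tax governs.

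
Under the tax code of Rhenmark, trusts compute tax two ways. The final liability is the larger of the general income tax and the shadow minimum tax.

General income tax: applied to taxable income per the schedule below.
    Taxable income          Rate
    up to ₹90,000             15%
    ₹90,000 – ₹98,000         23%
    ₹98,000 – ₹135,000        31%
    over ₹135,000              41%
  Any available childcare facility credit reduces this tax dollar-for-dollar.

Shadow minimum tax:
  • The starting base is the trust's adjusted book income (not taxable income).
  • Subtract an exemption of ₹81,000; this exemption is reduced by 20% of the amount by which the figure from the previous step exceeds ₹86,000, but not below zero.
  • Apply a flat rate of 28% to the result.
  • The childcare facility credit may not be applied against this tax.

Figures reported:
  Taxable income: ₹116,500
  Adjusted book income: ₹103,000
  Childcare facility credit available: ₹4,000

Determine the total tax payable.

₹17,075

Shadow minimum tax:
  Base (adjusted book income): ₹103,000
  Exemption: ₹81,000 − 20% × (₹103,000 − ₹86,000) = ₹81,000 − ₹3,400 = ₹77,600
  Base: ₹103,000 − ₹77,600 = ₹25,400
  ₹25,400 × 28% = ₹7,112

General income tax:
  ₹90,000 × 15% = ₹13,500
  ₹8,000 × 23% = ₹1,840
  ₹18,500 × 31% = ₹5,735
  → ₹21,075
  Less childcare facility credit ₹4,000 → ₹17,075

₹17,075 > ₹7,112, so the general income tax governs.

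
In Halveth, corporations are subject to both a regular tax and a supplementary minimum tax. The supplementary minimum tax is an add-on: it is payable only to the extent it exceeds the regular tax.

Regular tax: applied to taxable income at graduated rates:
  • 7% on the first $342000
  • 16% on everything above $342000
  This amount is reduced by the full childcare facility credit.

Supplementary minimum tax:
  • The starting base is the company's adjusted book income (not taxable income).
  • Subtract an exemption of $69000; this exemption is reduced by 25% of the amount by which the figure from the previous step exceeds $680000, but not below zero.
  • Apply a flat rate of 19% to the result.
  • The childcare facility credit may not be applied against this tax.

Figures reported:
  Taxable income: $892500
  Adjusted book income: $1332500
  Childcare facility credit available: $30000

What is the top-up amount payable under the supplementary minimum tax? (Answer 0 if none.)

$171155

Supplementary minimum tax:
  Base (adjusted book income): $1332500
  Exemption: 25% × ($1332500 − $680000) = $163125 ≥ $69000, so the exemption is fully phased out
  Base: $1332500 − $0 = $1332500
  $1332500 × 19% = $253175

Regular tax:
  $342000 × 7% = $23940
  $550500 × 16% = $88080
  → $112020
  Less childcare facility credit $30000 → $82020

Excess of supplementary minimum tax over regular tax: $253175 − $82020 = $171155.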